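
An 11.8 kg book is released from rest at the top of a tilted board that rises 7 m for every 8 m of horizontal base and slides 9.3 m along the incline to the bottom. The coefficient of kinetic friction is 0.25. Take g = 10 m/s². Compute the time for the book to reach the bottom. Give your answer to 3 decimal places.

1.989 s

The weight component along the incline is mg sin 41.19° = 77.704 N and the normal force is N = mg cos 41.19° = 88.804 N.
Friction up the slope is f = μN = 0.25 × 88.804 = 22.201 N, so the net downslope force is 77.704 − 22.201 = 55.503 N and a = 55.503 / 11.8 = 4.7036 m/s².
Starting from rest, L = ½at², so t = √(2L/a) = √(2 × 9.3 / 4.7036) = 1.9886 s.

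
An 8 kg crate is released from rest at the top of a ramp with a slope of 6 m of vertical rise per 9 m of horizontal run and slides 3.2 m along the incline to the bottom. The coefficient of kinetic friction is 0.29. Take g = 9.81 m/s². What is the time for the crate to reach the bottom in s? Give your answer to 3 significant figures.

The weight component along the incline is mg sin 33.69° = 43.533 N and the normal force is N = mg cos 33.69° = 65.299 N.
Friction up the slope is f = μN = 0.29 × 65.299 = 18.937 N, so the net downslope force is 43.533 − 18.937 = 24.596 N and a = 24.596 / 8 = 3.0745 m/s².
Starting from rest, L = ½at², so t = √(2L/a) = √(2 × 3.2 / 3.0745) = 1.4428 s.

1.44 s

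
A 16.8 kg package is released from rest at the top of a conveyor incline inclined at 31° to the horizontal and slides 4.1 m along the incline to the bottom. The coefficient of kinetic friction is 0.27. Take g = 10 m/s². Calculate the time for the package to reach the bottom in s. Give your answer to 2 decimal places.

1.70 s

The weight component along the incline is mg sin 31° = 86.526 N and the normal force is N = mg cos 31° = 144.004 N.
Friction up the slope is f = μN = 0.27 × 144.004 = 38.881 N, so the net downslope force is 86.526 − 38.881 = 47.645 N and a = 47.645 / 16.8 = 2.8360 m/s².
Starting from rest, L = ½at², so t = √(2L/a) = √(2 × 4.1 / 2.8360) = 1.7004 s.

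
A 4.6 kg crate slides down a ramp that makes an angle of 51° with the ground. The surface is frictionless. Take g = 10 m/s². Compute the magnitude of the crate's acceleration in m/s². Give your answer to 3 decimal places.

Resolving the weight along the incline: the component pulling the crate down the slope is mg sin 51° = 4.6 × 10 × 0.7771 = 35.747 N, and the normal force is N = mg cos 51° = 4.6 × 10 × 0.6293 = 28.948 N.
With no friction the net force along the incline is 35.747 N, so a = g sin 51° = 35.747 / 4.6 = 7.7711 m/s².

7.771 m/s²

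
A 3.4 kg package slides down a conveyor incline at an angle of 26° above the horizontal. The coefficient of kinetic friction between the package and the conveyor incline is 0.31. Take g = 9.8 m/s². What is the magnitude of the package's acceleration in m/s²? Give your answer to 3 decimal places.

Resolving the weight along the incline: the component pulling the package down the slope is mg sin 26° = 3.4 × 9.8 × 0.4384 = 14.607 N, and the normal force is N = mg cos 26° = 3.4 × 9.8 × 0.8988 = 29.948 N.
Kinetic friction acts up the slope with magnitude f = μN = 0.31 × 29.948 = 9.284 N.
Net force along the incline is 14.607 − 9.284 = 5.323 N, so a = 5.323 / 3.4 = 1.5656 m/s².

1.566 m/s²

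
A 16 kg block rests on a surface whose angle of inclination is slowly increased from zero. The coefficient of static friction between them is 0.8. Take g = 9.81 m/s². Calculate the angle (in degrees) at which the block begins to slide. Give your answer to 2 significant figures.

39°

At the threshold of sliding, static friction is at its maximum μ_s N and exactly balances the weight component along the incline: mg sin θ = μ_s mg cos θ.
Hence tan θ = μ_s = 0.8, so θ = arctan(0.8) = 38.6598°.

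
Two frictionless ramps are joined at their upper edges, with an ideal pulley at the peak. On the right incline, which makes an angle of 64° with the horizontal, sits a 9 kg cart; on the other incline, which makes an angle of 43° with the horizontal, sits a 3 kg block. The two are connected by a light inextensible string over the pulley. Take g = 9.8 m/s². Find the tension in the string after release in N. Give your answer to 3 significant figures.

34.9 N

Resolve each weight along its own incline: the 9 kg mass has component 9 × 9.8 × sin 64° = 79.274 N down its slope, and the 3 kg mass has 3 × 9.8 × sin 43° = 20.051 N down its slope.
The 9 kg side's 79.274 N exceeds the other side's 20.051 N, so that mass slides down and the 3 kg mass slides up. Taking that direction as positive, Newton's second law for the whole system gives 79.274 − 20.051 = (9 + 3) a, so a = 59.223 / 12 = 4.9352 m/s².
For the 3 kg mass (up-slope positive): T − 20.051 = 3 × 4.9352, so T = 34.857 N.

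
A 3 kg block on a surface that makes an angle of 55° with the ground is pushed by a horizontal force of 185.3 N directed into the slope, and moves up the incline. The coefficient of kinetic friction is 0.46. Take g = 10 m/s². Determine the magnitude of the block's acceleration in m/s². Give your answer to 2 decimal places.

1.32 m/s²

The horizontal push has components F cos 55° = 185.3 × 0.5736 = 106.288 N up the incline and F sin 55° = 185.3 × 0.8192 = 151.798 N pressing into the surface.
The normal force is therefore N = mg cos 55° + F sin 55° = 17.208 + 151.798 = 169.006 N, and kinetic friction down the slope is μN = 0.46 × 169.006 = 77.743 N.
Along the incline: F cos 55° − mg sin 55° − μN = ma, so 106.288 − 24.576 − 77.743 = 3 a, giving a = 1.3230 m/s².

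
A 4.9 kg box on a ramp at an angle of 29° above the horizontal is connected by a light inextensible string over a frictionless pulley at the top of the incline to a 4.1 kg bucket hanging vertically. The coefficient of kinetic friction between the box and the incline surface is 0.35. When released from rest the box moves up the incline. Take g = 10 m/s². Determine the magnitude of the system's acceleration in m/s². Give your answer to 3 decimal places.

0.249 m/s²

For the box on the incline: the weight component along the slope is m₁g sin 29° = 4.9 × 10 × 0.4848 = 23.755 N and the normal force is N = m₁g cos 29° = 42.856 N.
Kinetic friction opposes the box's motion up the incline: f = μN = 0.35 × 42.856 = 15.000 N acting down the slope.
Newton's second law for the box (up-slope positive): T − 23.755 − 15.000 = 4.9 a. For the hanging bucket (downward positive): 4.1 × 10 − T = 4.1 a.
Adding the two equations eliminates T: 2.245 = 9 a, so a = 0.2494 m/s².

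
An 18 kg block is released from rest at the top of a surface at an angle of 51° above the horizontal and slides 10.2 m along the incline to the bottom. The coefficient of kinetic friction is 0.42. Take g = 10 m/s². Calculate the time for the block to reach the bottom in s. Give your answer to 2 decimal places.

The weight component along the incline is mg sin 51° = 139.886 N and the normal force is N = mg cos 51° = 113.278 N.
Friction up the slope is f = μN = 0.42 × 113.278 = 47.577 N, so the net downslope force is 139.886 − 47.577 = 92.309 N and a = 92.309 / 18 = 5.1283 m/s².
Starting from rest, L = ½at², so t = √(2L/a) = √(2 × 10.2 / 5.1283) = 1.9945 s.

1.99 s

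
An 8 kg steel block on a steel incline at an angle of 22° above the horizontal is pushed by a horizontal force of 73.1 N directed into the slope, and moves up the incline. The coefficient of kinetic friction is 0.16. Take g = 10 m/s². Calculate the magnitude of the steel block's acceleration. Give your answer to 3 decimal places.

2.695 m/s²

The horizontal push has components F cos 22° = 73.1 × 0.9272 = 67.778 N up the incline and F sin 22° = 73.1 × 0.3746 = 27.383 N pressing into the surface.
The normal force is therefore N = mg cos 22° + F sin 22° = 74.176 + 27.383 = 101.559 N, and kinetic friction down the slope is μN = 0.16 × 101.559 = 16.249 N.
Along the incline: F cos 22° − mg sin 22° − μN = ma, so 67.778 − 29.968 − 16.249 = 8 a, giving a = 2.6951 m/s².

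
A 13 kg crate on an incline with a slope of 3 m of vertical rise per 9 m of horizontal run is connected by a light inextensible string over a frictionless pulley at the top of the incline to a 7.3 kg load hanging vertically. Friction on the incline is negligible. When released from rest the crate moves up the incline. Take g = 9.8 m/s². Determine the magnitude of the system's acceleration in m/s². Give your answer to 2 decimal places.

For the crate on the incline: the weight component along the slope is m₁g sin 18.43° = 13 × 9.8 × 0.3162 = 40.284 N and the normal force is N = m₁g cos 18.43° = 120.862 N.
Newton's second law for the crate (up-slope positive): T − 40.284 = 13 a. For the hanging load (downward positive): 7.3 × 9.8 − T = 7.3 a.
Adding the two equations eliminates T: 31.256 = 20.3 a, so a = 1.5397 m/s².

1.54 m/s²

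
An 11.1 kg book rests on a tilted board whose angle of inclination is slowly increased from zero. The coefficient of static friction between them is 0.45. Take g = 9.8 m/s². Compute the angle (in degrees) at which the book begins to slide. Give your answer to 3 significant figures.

24.2°

At the threshold of sliding, static friction is at its maximum μ_s N and exactly balances the weight component along the incline: mg sin θ = μ_s mg cos θ.
Hence tan θ = μ_s = 0.45, so θ = arctan(0.45) = 24.2277°.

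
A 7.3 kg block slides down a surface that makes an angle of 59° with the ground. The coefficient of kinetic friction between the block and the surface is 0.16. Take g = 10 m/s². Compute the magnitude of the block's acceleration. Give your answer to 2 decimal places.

7.75 m/s²

Resolving the weight along the incline: the component pulling the block down the slope is mg sin 59° = 7.3 × 10 × 0.8572 = 62.576 N, and the normal force is N = mg cos 59° = 7.3 × 10 × 0.5150 = 37.595 N.
Kinetic friction acts up the slope with magnitude f = μN = 0.16 × 37.595 = 6.015 N.
Net force along the incline is 62.576 − 6.015 = 56.561 N, so a = 56.561 / 7.3 = 7.7481 m/s².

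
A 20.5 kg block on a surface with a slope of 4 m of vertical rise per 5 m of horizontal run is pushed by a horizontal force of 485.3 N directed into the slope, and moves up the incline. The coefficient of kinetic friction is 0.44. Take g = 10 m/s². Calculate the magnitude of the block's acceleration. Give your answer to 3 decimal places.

The horizontal push has components F cos 38.66° = 485.3 × 0.7809 = 378.971 N up the incline and F sin 38.66° = 485.3 × 0.6247 = 303.167 N pressing into the surface.
The normal force is therefore N = mg cos 38.66° + F sin 38.66° = 160.085 + 303.167 = 463.252 N, and kinetic friction down the slope is μN = 0.44 × 463.252 = 203.831 N.
Along the incline: F cos 38.66° − mg sin 38.66° − μN = ma, so 378.971 − 128.064 − 203.831 = 20.5 a, giving a = 2.2964 m/s².

2.296 m/s²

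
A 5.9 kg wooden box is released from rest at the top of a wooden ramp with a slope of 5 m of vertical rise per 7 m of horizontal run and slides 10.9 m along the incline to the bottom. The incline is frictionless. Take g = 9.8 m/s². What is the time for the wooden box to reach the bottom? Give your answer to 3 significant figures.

1.96 s

The weight component along the incline is mg sin 35.54° = 33.607 N and the normal force is N = mg cos 35.54° = 47.050 N.
With no friction, a = g sin 35.54° = 5.6961 m/s².
Starting from rest, L = ½at², so t = √(2L/a) = √(2 × 10.9 / 5.6961) = 1.9563 s.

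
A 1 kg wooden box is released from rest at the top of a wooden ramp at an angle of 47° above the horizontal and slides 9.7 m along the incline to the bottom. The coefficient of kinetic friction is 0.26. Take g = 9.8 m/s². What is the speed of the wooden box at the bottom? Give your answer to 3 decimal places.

10.263 m/s

The weight component along the incline is mg sin 47° = 7.167 N and the normal force is N = mg cos 47° = 6.684 N.
Friction up the slope is f = μN = 0.26 × 6.684 = 1.738 N, so the net downslope force is 7.167 − 1.738 = 5.429 N and a = 5.429 / 1 = 5.4290 m/s².
Starting from rest over a distance of 9.7 m, v² = 2aL = 2 × 5.4290 × 9.7 = 105.3226, so v = 10.2627 m/s.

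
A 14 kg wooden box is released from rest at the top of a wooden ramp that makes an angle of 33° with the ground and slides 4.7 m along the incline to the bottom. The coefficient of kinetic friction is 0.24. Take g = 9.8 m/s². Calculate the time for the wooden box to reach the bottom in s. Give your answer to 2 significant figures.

1.7 s

The weight component along the incline is mg sin 33° = 74.724 N and the normal force is N = mg cos 33° = 115.066 N.
Friction up the slope is f = μN = 0.24 × 115.066 = 27.616 N, so the net downslope force is 74.724 − 27.616 = 47.108 N and a = 47.108 / 14 = 3.3649 m/s².
Starting from rest, L = ½at², so t = √(2L/a) = √(2 × 4.7 / 3.3649) = 1.6714 s.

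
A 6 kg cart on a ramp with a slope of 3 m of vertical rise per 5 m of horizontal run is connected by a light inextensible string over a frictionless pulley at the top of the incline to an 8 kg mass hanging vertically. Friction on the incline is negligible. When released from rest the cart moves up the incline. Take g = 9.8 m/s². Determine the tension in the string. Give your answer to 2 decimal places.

For the cart on the incline: the weight component along the slope is m₁g sin 30.96° = 6 × 9.8 × 0.5145 = 30.253 N and the normal force is N = m₁g cos 30.96° = 50.421 N.
Newton's second law for the cart (up-slope positive): T − 30.253 = 6 a. For the hanging mass (downward positive): 8 × 9.8 − T = 8 a.
Adding the two equations eliminates T: 48.147 = 14 a, so a = 3.4391 m/s².
Then from the hanging mass's equation, T = 8 × (9.8 − 3.4391) = 50.887 N.

50.89 N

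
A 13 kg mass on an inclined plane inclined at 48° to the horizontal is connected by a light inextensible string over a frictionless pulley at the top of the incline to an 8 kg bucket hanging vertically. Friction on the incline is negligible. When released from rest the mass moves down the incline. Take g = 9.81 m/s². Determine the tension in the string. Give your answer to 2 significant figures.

For the mass on the incline: the weight component along the slope is m₁g sin 48° = 13 × 9.81 × 0.7431 = 94.768 N and the normal force is N = m₁g cos 48° = 85.334 N.
Newton's second law for the mass (down-slope positive): 94.768 − T = 13 a. For the hanging bucket (upward positive): T − 8 × 9.81 = 8 a.
Adding the two equations eliminates T: 16.288 = 21 a, so a = 0.7756 m/s².
Then from the hanging bucket's equation, T = 8 × (9.81 + 0.7756) = 84.685 N.

85 N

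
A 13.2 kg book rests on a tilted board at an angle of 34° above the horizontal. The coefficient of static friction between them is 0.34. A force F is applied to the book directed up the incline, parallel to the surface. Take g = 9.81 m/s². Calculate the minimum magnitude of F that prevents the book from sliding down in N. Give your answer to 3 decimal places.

The normal force is N = mg cos 34° = 107.354 N. With F at its minimum the book is on the verge of sliding down, so static friction is at its maximum μ_s N = 0.34 × 107.354 = 36.500 N and acts up the slope.
Equilibrium along the incline: F + μ_s N = mg sin 34°, so F = 72.411 − 36.500 = 35.911 N.

35.911 N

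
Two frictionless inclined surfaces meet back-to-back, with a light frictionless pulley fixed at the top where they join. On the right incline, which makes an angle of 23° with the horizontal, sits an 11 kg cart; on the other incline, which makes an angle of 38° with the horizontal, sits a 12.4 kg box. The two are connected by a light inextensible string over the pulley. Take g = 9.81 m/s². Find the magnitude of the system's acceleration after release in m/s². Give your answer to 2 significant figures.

Resolve each weight along its own incline: the 11 kg mass has component 11 × 9.81 × sin 23° = 42.164 N down its slope, and the 12.4 kg mass has 12.4 × 9.81 × sin 38° = 74.892 N down its slope.
The 12.4 kg side's 74.892 N exceeds the other side's 42.164 N, so that mass slides down and the 11 kg mass slides up. Taking that direction as positive, Newton's second law for the whole system gives 74.892 − 42.164 = (11 + 12.4) a, so a = 32.728 / 23.4 = 1.3986 m/s².

1.4 m/s²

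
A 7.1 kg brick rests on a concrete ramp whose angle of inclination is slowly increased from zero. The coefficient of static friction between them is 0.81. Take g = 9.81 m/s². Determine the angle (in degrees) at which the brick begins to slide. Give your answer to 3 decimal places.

39.007°

At the threshold of sliding, static friction is at its maximum μ_s N and exactly balances the weight component along the incline: mg sin θ = μ_s mg cos θ.
Hence tan θ = μ_s = 0.81, so θ = arctan(0.81) = 39.0075°.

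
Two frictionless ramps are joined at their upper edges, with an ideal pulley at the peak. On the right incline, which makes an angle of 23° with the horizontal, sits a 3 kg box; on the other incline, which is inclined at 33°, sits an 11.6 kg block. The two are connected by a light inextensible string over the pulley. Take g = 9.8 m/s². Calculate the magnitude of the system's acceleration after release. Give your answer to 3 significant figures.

Resolve each weight along its own incline: the 3 kg mass has component 3 × 9.8 × sin 23° = 11.487 N down its slope, and the 11.6 kg mass has 11.6 × 9.8 × sin 33° = 61.915 N down its slope.
The 11.6 kg side's 61.915 N exceeds the other side's 11.487 N, so that mass slides down and the 3 kg mass slides up. Taking that direction as positive, Newton's second law for the whole system gives 61.915 − 11.487 = (3 + 11.6) a, so a = 50.428 / 14.6 = 3.4540 m/s².

3.45 m/s²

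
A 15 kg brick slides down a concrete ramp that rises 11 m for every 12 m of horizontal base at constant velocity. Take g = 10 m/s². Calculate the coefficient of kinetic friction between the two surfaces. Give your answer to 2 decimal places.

At constant velocity the net force along the incline is zero: mg sin 42.51° = μ mg cos 42.51°.
So μ = tan 42.51° = 0.6757 / 0.7372 = 0.9166.

0.92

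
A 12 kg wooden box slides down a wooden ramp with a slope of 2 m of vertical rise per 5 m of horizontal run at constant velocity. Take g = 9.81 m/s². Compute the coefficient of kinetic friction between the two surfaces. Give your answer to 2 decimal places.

At constant velocity the net force along the incline is zero: mg sin 21.80° = μ mg cos 21.80°.
So μ = tan 21.80° = 0.3714 / 0.9285 = 0.4000.

0.40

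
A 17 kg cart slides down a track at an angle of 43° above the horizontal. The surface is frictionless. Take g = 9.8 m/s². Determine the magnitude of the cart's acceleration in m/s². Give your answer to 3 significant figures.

Resolving the weight along the incline: the component pulling the cart down the slope is mg sin 43° = 17 × 9.8 × 0.6820 = 113.621 N, and the normal force is N = mg cos 43° = 17 × 9.8 × 0.7314 = 121.851 N.
With no friction the net force along the incline is 113.621 N, so a = g sin 43° = 113.621 / 17 = 6.6836 m/s².

6.68 m/s²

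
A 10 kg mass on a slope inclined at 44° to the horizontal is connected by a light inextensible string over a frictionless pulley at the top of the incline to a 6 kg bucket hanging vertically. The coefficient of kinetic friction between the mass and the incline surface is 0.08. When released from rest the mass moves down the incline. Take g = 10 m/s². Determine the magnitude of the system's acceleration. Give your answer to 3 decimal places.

0.232 m/s²

For the mass on the incline: the weight component along the slope is m₁g sin 44° = 10 × 10 × 0.6947 = 69.470 N and the normal force is N = m₁g cos 44° = 71.934 N.
Kinetic friction opposes the mass's motion down the incline: f = μN = 0.08 × 71.934 = 5.755 N acting up the slope.
Newton's second law for the mass (down-slope positive): 69.470 − 5.755 − T = 10 a. For the hanging bucket (upward positive): T − 6 × 10 = 6 a.
Adding the two equations eliminates T: 3.715 = 16 a, so a = 0.2322 m/s².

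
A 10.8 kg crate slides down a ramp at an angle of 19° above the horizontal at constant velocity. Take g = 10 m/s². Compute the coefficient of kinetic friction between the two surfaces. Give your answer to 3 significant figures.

At constant velocity the net force along the incline is zero: mg sin 19° = μ mg cos 19°.
So μ = tan 19° = 0.3256 / 0.9455 = 0.3444.

0.344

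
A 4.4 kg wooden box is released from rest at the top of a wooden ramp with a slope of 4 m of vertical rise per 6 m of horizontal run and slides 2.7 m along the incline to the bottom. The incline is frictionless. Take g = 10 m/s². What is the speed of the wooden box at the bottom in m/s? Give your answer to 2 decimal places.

The weight component along the incline is mg sin 33.69° = 24.407 N and the normal force is N = mg cos 33.69° = 36.610 N.
With no friction, a = g sin 33.69° = 5.5470 m/s².
Starting from rest over a distance of 2.7 m, v² = 2aL = 2 × 5.5470 × 2.7 = 29.9538, so v = 5.4730 m/s.

5.47 m/s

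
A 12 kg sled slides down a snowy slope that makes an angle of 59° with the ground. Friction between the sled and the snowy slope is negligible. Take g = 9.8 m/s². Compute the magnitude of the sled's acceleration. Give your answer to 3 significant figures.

Resolving the weight along the incline: the component pulling the sled down the slope is mg sin 59° = 12 × 9.8 × 0.8572 = 100.807 N, and the normal force is N = mg cos 59° = 12 × 9.8 × 0.5150 = 60.564 N.
With no friction the net force along the incline is 100.807 N, so a = g sin 59° = 100.807 / 12 = 8.4006 m/s².

8.40 m/s²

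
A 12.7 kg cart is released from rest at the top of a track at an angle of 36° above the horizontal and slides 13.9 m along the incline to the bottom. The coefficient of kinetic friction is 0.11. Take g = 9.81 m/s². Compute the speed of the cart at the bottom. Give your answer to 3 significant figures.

The weight component along the incline is mg sin 36° = 73.230 N and the normal force is N = mg cos 36° = 100.793 N.
Friction up the slope is f = μN = 0.11 × 100.793 = 11.087 N, so the net downslope force is 73.230 − 11.087 = 62.143 N and a = 62.143 / 12.7 = 4.8931 m/s².
Starting from rest over a distance of 13.9 m, v² = 2aL = 2 × 4.8931 × 13.9 = 136.0282, so v = 11.6631 m/s.

11.7 m/s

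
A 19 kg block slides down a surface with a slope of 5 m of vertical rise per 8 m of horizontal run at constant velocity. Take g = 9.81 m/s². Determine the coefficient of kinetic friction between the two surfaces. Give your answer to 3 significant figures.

At constant velocity the net force along the incline is zero: mg sin 32.01° = μ mg cos 32.01°.
So μ = tan 32.01° = 0.5300 / 0.8480 = 0.6250.

0.625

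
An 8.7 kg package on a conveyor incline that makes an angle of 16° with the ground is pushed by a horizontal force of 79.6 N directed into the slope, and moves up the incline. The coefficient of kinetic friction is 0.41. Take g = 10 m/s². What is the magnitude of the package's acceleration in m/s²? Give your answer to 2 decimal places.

The horizontal push has components F cos 16° = 79.6 × 0.9613 = 76.519 N up the incline and F sin 16° = 79.6 × 0.2756 = 21.938 N pressing into the surface.
The normal force is therefore N = mg cos 16° + F sin 16° = 83.633 + 21.938 = 105.571 N, and kinetic friction down the slope is μN = 0.41 × 105.571 = 43.284 N.
Along the incline: F cos 16° − mg sin 16° − μN = ma, so 76.519 − 23.977 − 43.284 = 8.7 a, giving a = 1.0641 m/s².

1.06 m/s²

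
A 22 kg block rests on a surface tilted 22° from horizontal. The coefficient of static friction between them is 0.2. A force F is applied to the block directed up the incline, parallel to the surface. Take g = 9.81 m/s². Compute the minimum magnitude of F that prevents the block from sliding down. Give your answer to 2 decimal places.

The normal force is N = mg cos 22° = 200.105 N. With F at its minimum the block is on the verge of sliding down, so static friction is at its maximum μ_s N = 0.2 × 200.105 = 40.021 N and acts up the slope.
Equilibrium along the incline: F + μ_s N = mg sin 22°, so F = 80.848 − 40.021 = 40.827 N.

40.83 N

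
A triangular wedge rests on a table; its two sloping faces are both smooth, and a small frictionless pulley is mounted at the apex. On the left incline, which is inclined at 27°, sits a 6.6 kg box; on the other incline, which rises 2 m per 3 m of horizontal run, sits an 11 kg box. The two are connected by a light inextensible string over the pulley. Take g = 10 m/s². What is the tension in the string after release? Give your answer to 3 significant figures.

Resolve each weight along its own incline: the 6.6 kg mass has component 6.6 × 10 × sin 27° = 29.963 N down its slope, and the 11 kg mass has 11 × 10 × sin 33.69° = 61.017 N down its slope.
The 11 kg side's 61.017 N exceeds the other side's 29.963 N, so that mass slides down and the 6.6 kg mass slides up. Taking that direction as positive, Newton's second law for the whole system gives 61.017 − 29.963 = (6.6 + 11) a, so a = 31.054 / 17.6 = 1.7644 m/s².
For the 6.6 kg mass (up-slope positive): T − 29.963 = 6.6 × 1.7644, so T = 41.608 N.

41.6 N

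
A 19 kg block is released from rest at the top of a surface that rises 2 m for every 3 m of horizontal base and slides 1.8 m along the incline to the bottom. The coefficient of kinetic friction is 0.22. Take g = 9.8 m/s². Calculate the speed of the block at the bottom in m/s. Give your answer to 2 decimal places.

The weight component along the incline is mg sin 33.69° = 103.285 N and the normal force is N = mg cos 33.69° = 154.928 N.
Friction up the slope is f = μN = 0.22 × 154.928 = 34.084 N, so the net downslope force is 103.285 − 34.084 = 69.201 N and a = 69.201 / 19 = 3.6422 m/s².
Starting from rest over a distance of 1.8 m, v² = 2aL = 2 × 3.6422 × 1.8 = 13.1119, so v = 3.6210 m/s.

3.62 m/s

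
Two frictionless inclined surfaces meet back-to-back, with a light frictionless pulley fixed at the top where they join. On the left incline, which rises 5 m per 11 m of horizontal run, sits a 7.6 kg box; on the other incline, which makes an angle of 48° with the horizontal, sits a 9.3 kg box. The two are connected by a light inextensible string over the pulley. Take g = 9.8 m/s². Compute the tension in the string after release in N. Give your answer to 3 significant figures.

Resolve each weight along its own incline: the 7.6 kg mass has component 7.6 × 9.8 × sin 24.44° = 30.820 N down its slope, and the 9.3 kg mass has 9.3 × 9.8 × sin 48° = 67.730 N down its slope.
The 9.3 kg side's 67.730 N exceeds the other side's 30.820 N, so that mass slides down and the 7.6 kg mass slides up. Taking that direction as positive, Newton's second law for the whole system gives 67.730 − 30.820 = (7.6 + 9.3) a, so a = 36.910 / 16.9 = 2.1840 m/s².
For the 7.6 kg mass (up-slope positive): T − 30.820 = 7.6 × 2.1840, so T = 47.418 N.

47.4 N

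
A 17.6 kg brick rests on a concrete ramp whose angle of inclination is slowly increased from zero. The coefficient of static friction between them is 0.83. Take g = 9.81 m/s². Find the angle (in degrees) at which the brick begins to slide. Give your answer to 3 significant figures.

At the threshold of sliding, static friction is at its maximum μ_s N and exactly balances the weight component along the incline: mg sin θ = μ_s mg cos θ.
Hence tan θ = μ_s = 0.83, so θ = arctan(0.83) = 39.6927°.

39.7°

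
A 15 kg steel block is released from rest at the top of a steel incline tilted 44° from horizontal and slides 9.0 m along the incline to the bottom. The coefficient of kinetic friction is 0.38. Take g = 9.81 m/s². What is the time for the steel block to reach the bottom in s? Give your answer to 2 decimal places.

2.09 s

The weight component along the incline is mg sin 44° = 102.219 N and the normal force is N = mg cos 44° = 105.851 N.
Friction up the slope is f = μN = 0.38 × 105.851 = 40.223 N, so the net downslope force is 102.219 − 40.223 = 61.996 N and a = 61.996 / 15 = 4.1331 m/s².
Starting from rest, L = ½at², so t = √(2L/a) = √(2 × 9.0 / 4.1331) = 2.0869 s.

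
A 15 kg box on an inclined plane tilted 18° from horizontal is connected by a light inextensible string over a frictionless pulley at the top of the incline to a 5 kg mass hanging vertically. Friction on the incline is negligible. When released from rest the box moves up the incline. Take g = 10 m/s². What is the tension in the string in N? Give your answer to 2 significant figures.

49 N

For the box on the incline: the weight component along the slope is m₁g sin 18° = 15 × 10 × 0.3090 = 46.350 N and the normal force is N = m₁g cos 18° = 142.658 N.
Newton's second law for the box (up-slope positive): T − 46.350 = 15 a. For the hanging mass (downward positive): 5 × 10 − T = 5 a.
Adding the two equations eliminates T: 3.650 = 20 a, so a = 0.1825 m/s².
Then from the hanging mass's equation, T = 5 × (10 − 0.1825) = 49.088 N.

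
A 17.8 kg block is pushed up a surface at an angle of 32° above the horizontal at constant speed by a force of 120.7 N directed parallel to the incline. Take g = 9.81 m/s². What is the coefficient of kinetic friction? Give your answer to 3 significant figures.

0.190

At constant speed ΣF = 0 along the incline. The applied 120.7 N acts up the slope; the weight component mg sin 32° = 92.533 N and kinetic friction μN both act down the slope.
So 120.7 = 92.533 + μ × 148.084, giving μ = (120.7 − 92.533) / 148.084 = 0.1902.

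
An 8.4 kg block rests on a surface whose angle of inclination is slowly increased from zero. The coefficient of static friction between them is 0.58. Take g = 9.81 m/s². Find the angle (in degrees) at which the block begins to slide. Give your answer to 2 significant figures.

At the threshold of sliding, static friction is at its maximum μ_s N and exactly balances the weight component along the incline: mg sin θ = μ_s mg cos θ.
Hence tan θ = μ_s = 0.58, so θ = arctan(0.58) = 30.1137°.

30°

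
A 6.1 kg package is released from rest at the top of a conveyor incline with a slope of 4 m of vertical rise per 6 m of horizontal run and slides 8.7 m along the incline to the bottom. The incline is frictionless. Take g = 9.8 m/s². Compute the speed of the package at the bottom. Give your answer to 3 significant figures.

The weight component along the incline is mg sin 33.69° = 33.160 N and the normal force is N = mg cos 33.69° = 49.740 N.
With no friction, a = g sin 33.69° = 5.4361 m/s².
Starting from rest over a distance of 8.7 m, v² = 2aL = 2 × 5.4361 × 8.7 = 94.5881, so v = 9.7256 m/s.

9.73 m/s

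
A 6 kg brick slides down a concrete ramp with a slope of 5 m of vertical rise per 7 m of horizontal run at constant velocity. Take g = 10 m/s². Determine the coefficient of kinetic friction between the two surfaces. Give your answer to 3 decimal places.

0.714

At constant velocity the net force along the incline is zero: mg sin 35.54° = μ mg cos 35.54°.
So μ = tan 35.54° = 0.5812 / 0.8137 = 0.7143.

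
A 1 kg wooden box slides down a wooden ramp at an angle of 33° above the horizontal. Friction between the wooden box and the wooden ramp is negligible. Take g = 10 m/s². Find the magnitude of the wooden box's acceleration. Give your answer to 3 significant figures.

Resolving the weight along the incline: the component pulling the wooden box down the slope is mg sin 33° = 1 × 10 × 0.5446 = 5.446 N, and the normal force is N = mg cos 33° = 1 × 10 × 0.8387 = 8.387 N.
With no friction the net force along the incline is 5.446 N, so a = g sin 33° = 5.446 / 1 = 5.4460 m/s².

5.45 m/s²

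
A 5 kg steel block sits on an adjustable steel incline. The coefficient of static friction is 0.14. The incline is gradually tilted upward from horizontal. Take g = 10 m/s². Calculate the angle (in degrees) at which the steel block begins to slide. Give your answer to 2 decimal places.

7.97°

At the threshold of sliding, static friction is at its maximum μ_s N and exactly balances the weight component along the incline: mg sin θ = μ_s mg cos θ.
Hence tan θ = μ_s = 0.14, so θ = arctan(0.14) = 7.9696°.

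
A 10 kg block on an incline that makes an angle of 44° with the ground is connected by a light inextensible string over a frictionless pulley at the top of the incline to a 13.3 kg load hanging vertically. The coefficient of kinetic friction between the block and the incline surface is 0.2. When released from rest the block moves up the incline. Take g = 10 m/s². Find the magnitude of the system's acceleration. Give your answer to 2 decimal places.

For the block on the incline: the weight component along the slope is m₁g sin 44° = 10 × 10 × 0.6947 = 69.470 N and the normal force is N = m₁g cos 44° = 71.934 N.
Kinetic friction opposes the block's motion up the incline: f = μN = 0.2 × 71.934 = 14.387 N acting down the slope.
Newton's second law for the block (up-slope positive): T − 69.470 − 14.387 = 10 a. For the hanging load (downward positive): 13.3 × 10 − T = 13.3 a.
Adding the two equations eliminates T: 49.143 = 23.3 a, so a = 2.1091 m/s².

2.11 m/s²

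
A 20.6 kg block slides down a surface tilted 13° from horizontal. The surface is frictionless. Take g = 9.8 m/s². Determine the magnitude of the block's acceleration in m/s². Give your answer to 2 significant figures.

2.2 m/s²

Resolving the weight along the incline: the component pulling the block down the slope is mg sin 13° = 20.6 × 9.8 × 0.2250 = 45.423 N, and the normal force is N = mg cos 13° = 20.6 × 9.8 × 0.9744 = 196.712 N.
With no friction the net force along the incline is 45.423 N, so a = g sin 13° = 45.423 / 20.6 = 2.2050 m/s².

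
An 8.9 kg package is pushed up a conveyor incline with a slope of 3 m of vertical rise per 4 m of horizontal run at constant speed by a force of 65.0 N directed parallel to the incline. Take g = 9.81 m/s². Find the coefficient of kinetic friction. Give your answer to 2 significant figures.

At constant speed ΣF = 0 along the incline. The applied 65.0 N acts up the slope; the weight component mg sin 36.87° = 52.385 N and kinetic friction μN both act down the slope.
So 65.0 = 52.385 + μ × 69.847, giving μ = (65.0 − 52.385) / 69.847 = 0.1806.

0.18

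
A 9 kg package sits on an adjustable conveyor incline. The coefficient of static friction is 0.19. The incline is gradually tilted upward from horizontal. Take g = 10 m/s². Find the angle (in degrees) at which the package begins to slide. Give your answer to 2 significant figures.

At the threshold of sliding, static friction is at its maximum μ_s N and exactly balances the weight component along the incline: mg sin θ = μ_s mg cos θ.
Hence tan θ = μ_s = 0.19, so θ = arctan(0.19) = 10.7580°.

11°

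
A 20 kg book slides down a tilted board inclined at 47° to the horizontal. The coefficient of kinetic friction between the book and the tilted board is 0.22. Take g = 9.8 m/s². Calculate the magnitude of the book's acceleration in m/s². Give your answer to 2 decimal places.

Resolving the weight along the incline: the component pulling the book down the slope is mg sin 47° = 20 × 9.8 × 0.7314 = 143.354 N, and the normal force is N = mg cos 47° = 20 × 9.8 × 0.6820 = 133.672 N.
Kinetic friction acts up the slope with magnitude f = μN = 0.22 × 133.672 = 29.408 N.
Net force along the incline is 143.354 − 29.408 = 113.946 N, so a = 113.946 / 20 = 5.6973 m/s².

5.70 m/s²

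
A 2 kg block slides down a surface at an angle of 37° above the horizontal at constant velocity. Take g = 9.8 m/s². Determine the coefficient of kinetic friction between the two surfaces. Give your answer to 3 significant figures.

0.754

At constant velocity the net force along the incline is zero: mg sin 37° = μ mg cos 37°.
So μ = tan 37° = 0.6018 / 0.7986 = 0.7536.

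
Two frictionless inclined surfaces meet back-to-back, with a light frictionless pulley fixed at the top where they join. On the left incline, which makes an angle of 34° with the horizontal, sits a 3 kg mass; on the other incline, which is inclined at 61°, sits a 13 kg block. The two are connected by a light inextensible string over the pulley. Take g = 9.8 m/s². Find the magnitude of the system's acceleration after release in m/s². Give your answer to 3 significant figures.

Resolve each weight along its own incline: the 3 kg mass has component 3 × 9.8 × sin 34° = 16.440 N down its slope, and the 13 kg mass has 13 × 9.8 × sin 61° = 111.427 N down its slope.
The 13 kg side's 111.427 N exceeds the other side's 16.440 N, so that mass slides down and the 3 kg mass slides up. Taking that direction as positive, Newton's second law for the whole system gives 111.427 − 16.440 = (3 + 13) a, so a = 94.987 / 16 = 5.9367 m/s².

5.94 m/s²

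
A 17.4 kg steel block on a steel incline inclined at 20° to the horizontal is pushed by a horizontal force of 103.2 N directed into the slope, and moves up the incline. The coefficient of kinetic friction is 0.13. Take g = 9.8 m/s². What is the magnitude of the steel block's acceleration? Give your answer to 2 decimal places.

The horizontal push has components F cos 20° = 103.2 × 0.9397 = 96.977 N up the incline and F sin 20° = 103.2 × 0.3420 = 35.294 N pressing into the surface.
The normal force is therefore N = mg cos 20° + F sin 20° = 160.238 + 35.294 = 195.532 N, and kinetic friction down the slope is μN = 0.13 × 195.532 = 25.419 N.
Along the incline: F cos 20° − mg sin 20° − μN = ma, so 96.977 − 58.318 − 25.419 = 17.4 a, giving a = 0.7609 m/s².

0.76 m/s²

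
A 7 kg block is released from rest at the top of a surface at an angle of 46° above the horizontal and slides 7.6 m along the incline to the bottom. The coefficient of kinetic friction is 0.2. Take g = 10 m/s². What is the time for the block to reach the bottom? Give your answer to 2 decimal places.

The weight component along the incline is mg sin 46° = 50.354 N and the normal force is N = mg cos 46° = 48.626 N.
Friction up the slope is f = μN = 0.2 × 48.626 = 9.725 N, so the net downslope force is 50.354 − 9.725 = 40.629 N and a = 40.629 / 7 = 5.8041 m/s².
Starting from rest, L = ½at², so t = √(2L/a) = √(2 × 7.6 / 5.8041) = 1.6183 s.

1.62 s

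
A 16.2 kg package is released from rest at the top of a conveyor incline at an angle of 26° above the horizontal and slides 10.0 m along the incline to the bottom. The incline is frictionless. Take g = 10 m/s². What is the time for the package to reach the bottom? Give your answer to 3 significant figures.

The weight component along the incline is mg sin 26° = 71.016 N and the normal force is N = mg cos 26° = 145.605 N.
With no friction, a = g sin 26° = 4.3837 m/s².
Starting from rest, L = ½at², so t = √(2L/a) = √(2 × 10.0 / 4.3837) = 2.1360 s.

2.14 s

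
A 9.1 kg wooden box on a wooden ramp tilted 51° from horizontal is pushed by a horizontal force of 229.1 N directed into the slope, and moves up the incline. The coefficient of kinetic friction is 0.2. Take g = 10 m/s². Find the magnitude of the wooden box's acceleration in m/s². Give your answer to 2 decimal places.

2.90 m/s²

The horizontal push has components F cos 51° = 229.1 × 0.6293 = 144.173 N up the incline and F sin 51° = 229.1 × 0.7771 = 178.034 N pressing into the surface.
The normal force is therefore N = mg cos 51° + F sin 51° = 57.266 + 178.034 = 235.300 N, and kinetic friction down the slope is μN = 0.2 × 235.300 = 47.060 N.
Along the incline: F cos 51° − mg sin 51° − μN = ma, so 144.173 − 70.716 − 47.060 = 9.1 a, giving a = 2.9008 m/s².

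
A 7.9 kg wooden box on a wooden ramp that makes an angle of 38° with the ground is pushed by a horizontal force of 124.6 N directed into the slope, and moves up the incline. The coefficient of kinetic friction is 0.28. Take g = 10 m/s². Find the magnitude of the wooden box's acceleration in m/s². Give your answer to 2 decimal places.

1.35 m/s²

The horizontal push has components F cos 38° = 124.6 × 0.7880 = 98.185 N up the incline and F sin 38° = 124.6 × 0.6157 = 76.716 N pressing into the surface.
The normal force is therefore N = mg cos 38° + F sin 38° = 62.252 + 76.716 = 138.968 N, and kinetic friction down the slope is μN = 0.28 × 138.968 = 38.911 N.
Along the incline: F cos 38° − mg sin 38° − μN = ma, so 98.185 − 48.640 − 38.911 = 7.9 a, giving a = 1.3461 m/s².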